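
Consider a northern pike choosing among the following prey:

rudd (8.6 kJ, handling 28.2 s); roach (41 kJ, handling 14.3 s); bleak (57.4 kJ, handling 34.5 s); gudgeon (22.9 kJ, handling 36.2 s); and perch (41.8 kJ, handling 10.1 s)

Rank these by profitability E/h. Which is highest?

Profitability E/h (kJ/s): rudd = 8.6/28.2 = 0.305, roach = 41/14.3 = 2.87, bleak = 57.4/34.5 = 1.66, gudgeon = 22.9/36.2 = 0.633, perch = 41.8/10.1 = 4.14.
Ranked: perch > roach > bleak > gudgeon > rudd.

perch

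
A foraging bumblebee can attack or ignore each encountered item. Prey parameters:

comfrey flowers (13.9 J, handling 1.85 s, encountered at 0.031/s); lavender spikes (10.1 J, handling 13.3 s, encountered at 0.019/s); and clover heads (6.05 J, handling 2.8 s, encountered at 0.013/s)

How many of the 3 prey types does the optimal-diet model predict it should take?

3

Rank by E/h (J/s): comfrey flowers 7.51, clover heads 2.16, lavender spikes 0.759. Include each in turn until the next type's E/h falls below the running intake rate.
Rate on top 1: 0.4075. clover heads: 2.16 > 0.4075 → include.
Rate on top 2: 0.4659. lavender spikes: 0.759 > 0.4659 → include.
Optimal diet: comfrey flowers, clover heads, lavender spikes — 3 of 3 types.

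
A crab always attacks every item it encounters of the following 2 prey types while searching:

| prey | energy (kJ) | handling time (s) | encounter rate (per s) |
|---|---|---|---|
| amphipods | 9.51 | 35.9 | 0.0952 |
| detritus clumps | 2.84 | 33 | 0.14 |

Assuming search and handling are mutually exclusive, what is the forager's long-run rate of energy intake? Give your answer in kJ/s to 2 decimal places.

0.14 kJ/s

Energy encountered per unit search time: 0.0952×9.51 + 0.14×2.84 = 1.303 kJ/s.
Handling time per unit search time: 0.0952×35.9 + 0.14×33 = 8.038.
Rate = 1.303/(1 + 8.038) = 0.1442 kJ/s.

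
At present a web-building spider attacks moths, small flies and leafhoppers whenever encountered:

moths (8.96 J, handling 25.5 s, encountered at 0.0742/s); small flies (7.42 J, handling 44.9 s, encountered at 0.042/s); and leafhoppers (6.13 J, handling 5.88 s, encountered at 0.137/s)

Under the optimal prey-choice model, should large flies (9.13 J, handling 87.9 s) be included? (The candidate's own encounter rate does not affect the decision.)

No

Intake rate on the current diet: R = (0.0742×8.96 + 0.042×7.42 + 0.137×6.13) / (1 + 0.0742×25.5 + 0.042×44.9 + 0.137×5.88) = 1.816/5.583 = 0.3253 J/s.
Profitability of large flies: 9.13/87.9 = 0.1039 J/s.
Since 0.1039 < R, time spent handling large flies is better spent searching.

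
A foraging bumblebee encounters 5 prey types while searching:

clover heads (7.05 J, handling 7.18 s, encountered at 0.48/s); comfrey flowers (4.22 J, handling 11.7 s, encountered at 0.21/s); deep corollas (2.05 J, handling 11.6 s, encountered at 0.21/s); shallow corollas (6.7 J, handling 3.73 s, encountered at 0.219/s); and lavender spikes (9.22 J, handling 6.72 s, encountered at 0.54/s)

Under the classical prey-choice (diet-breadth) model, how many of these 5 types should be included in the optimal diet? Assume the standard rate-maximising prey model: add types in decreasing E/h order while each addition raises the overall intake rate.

Rank by E/h (J/s): shallow corollas 1.8, lavender spikes 1.37, clover heads 0.982, comfrey flowers 0.361, deep corollas 0.177. Include each in turn until the next type's E/h falls below the running intake rate.
Rate on top 1: 0.8076. lavender spikes: 1.37 > 0.8076 → include.
Rate on top 2: 1.184. clover heads: 0.982 < 1.184 → exclude; stop.
Optimal diet: shallow corollas, lavender spikes — 2 of 5 types.

2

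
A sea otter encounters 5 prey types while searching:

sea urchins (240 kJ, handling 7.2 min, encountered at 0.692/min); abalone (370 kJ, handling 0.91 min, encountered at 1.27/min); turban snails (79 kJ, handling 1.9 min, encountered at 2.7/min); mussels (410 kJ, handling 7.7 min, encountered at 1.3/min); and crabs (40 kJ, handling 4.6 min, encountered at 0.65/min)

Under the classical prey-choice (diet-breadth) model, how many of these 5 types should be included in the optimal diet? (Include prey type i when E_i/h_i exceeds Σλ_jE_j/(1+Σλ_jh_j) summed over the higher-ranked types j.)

Profitabilities (E/h, kJ/min): abalone 407, mussels 53.2, turban snails 41.6, sea urchins 33.3, crabs 8.7. Add prey in this order while the next type's profitability exceeds the intake rate on those already taken.
Rate on top 1: 218. mussels: 53.2 < 218 → exclude; stop.
Optimal diet: abalone — 1 of 5 types.

1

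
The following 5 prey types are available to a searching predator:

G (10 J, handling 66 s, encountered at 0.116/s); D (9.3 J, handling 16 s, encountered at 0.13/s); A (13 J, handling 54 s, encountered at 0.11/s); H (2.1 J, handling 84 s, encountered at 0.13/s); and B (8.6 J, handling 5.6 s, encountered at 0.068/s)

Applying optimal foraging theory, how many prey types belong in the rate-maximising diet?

2

Rank by E/h (J/s): B 1.54, D 0.581, A 0.241, G 0.152, H 0.025. Include each in turn until the next type's E/h falls below the running intake rate.
Rate on top 1: 0.4235. D: 0.581 > 0.4235 → include.
Rate on top 2: 0.5183. A: 0.241 < 0.5183 → exclude; stop.
Optimal diet: B, D — 2 of 5 types.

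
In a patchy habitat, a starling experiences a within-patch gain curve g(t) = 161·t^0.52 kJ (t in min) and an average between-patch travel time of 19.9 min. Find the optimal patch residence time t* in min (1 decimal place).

By the marginal value theorem, leave when the instantaneous gain rate g'(t) equals the habitat-wide average g(t)/(T + t).
g'(t) = 0.52·161·t^-0.48. Setting 0.52·161·t^-0.48 = 161·t^0.52/(19.9+t) gives 0.52(19.9+t) = t, so 0.48·t = 0.52×19.9.
t* = 0.52×19.9/0.48 = 21.56 min.

21.6 min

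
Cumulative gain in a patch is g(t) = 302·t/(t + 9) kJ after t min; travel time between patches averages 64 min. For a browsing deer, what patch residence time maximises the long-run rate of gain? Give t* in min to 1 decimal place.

24.0 min

Maximise g(t)/(T+t): set derivative to zero → g'(t)(T+t) = g(t).
g'(t) = 302·9/(t + 9)². Setting 302·9/(t+9)² = 302t/[(t+9)(64+t)] gives 9(64+t) = t(t+9), so t² = 9×64 = 576.
t* = √576 = 24 min.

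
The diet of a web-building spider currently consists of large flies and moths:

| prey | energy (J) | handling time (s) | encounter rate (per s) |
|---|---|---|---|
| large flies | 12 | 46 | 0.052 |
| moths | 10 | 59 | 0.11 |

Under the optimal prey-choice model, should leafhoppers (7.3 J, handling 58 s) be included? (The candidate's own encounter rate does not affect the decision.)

On large flies and moths alone, R = ΣλE/(1+Σλh) = 1.724/9.882 = 0.1745 J/s.
leafhoppers: E/h = 7.3/58 = 0.1259 J/s.
0.1259 < 0.1745, so adding leafhoppers would lower the average — exclude it.

No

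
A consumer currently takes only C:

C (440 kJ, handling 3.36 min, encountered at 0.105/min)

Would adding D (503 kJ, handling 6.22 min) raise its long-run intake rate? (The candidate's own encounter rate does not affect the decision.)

Current rate: (0.105×440)/(1 + 0.105×3.36) = 34.15 kJ/min.
Profitability of D: 503/6.22 = 80.87 kJ/min.
80.87 > 34.15, so adding D raises the average — include it.

Yes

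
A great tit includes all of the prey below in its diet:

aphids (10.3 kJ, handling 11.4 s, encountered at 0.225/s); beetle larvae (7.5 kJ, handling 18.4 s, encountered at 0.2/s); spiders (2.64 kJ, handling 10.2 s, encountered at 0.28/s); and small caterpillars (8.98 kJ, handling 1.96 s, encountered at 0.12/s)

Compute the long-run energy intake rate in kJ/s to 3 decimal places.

0.545 kJ/s

R = Σλ_iE_i / (1 + Σλ_ih_i)
Numerator: 0.225×10.3 + 0.2×7.5 + 0.28×2.64 + 0.12×8.98 = 5.634
Denominator: 1 + 0.225×11.4 + 0.2×18.4 + 0.28×10.2 + 0.12×1.96 = 10.34
R = 5.634/10.34 = 0.5451 kJ/s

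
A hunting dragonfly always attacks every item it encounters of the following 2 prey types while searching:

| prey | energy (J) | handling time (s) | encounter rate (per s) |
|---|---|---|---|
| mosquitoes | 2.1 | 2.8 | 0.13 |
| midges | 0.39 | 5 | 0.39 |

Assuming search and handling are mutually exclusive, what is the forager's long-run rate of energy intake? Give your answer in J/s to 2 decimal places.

0.13 J/s

R = Σλ_iE_i / (1 + Σλ_ih_i)
Numerator: 0.13×2.1 + 0.39×0.39 = 0.4251
Denominator: 1 + 0.13×2.8 + 0.39×5 = 3.314
R = 0.4251/3.314 = 0.1283 J/s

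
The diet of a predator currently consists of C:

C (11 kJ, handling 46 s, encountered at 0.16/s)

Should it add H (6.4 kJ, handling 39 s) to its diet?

On C alone, R = ΣλE/(1+Σλh) = 1.76/8.36 = 0.2105 kJ/s.
Profitability of H: 6.4/39 = 0.1641 kJ/s.
Since 0.1641 < R, time spent handling H is better spent searching.

No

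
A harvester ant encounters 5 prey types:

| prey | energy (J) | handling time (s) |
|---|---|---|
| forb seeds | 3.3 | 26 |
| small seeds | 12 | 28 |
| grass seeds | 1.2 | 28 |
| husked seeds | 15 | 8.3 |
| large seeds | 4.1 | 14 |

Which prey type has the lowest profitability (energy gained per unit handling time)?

grass seeds

Profitability E/h (J/s): forb seeds = 3.3/26 = 0.127, small seeds = 12/28 = 0.429, grass seeds = 1.2/28 = 0.0429, husked seeds = 15/8.3 = 1.81, large seeds = 4.1/14 = 0.293.
Ranked: husked seeds > small seeds > large seeds > forb seeds > grass seeds.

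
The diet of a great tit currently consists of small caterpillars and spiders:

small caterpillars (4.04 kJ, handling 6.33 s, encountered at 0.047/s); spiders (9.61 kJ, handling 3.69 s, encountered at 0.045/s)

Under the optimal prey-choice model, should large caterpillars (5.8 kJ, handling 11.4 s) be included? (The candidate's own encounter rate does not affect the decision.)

Yes

Intake rate on the current diet: R = (0.047×4.04 + 0.045×9.61) / (1 + 0.047×6.33 + 0.045×3.69) = 0.6223/1.464 = 0.4252 kJ/s.
large caterpillars: E/h = 5.8/11.4 = 0.5088 kJ/s.
Since 0.5088 > R, including large caterpillars increases the long-run rate.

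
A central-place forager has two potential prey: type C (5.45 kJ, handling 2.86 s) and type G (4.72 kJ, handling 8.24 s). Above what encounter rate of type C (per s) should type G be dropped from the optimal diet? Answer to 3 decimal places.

The zero-one rule: include type G iff E₂/h₂ > λE₁/(1+λh₁). Equality gives the switch point.
λE₁h₂ = E₂ + λE₂h₁ ⇒ λ = E₂/(E₁h₂ − E₂h₁) = 4.72/(44.91 − 13.5) = 0.1503 per s.

0.150 per s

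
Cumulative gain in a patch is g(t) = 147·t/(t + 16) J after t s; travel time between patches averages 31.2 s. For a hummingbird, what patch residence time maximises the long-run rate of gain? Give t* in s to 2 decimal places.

22.34 s

By the marginal value theorem, leave when the instantaneous gain rate g'(t) equals the habitat-wide average g(t)/(T + t).
g'(t) = 147·16/(t + 16)². Setting 147·16/(t+16)² = 147t/[(t+16)(31.2+t)] gives 16(31.2+t) = t(t+16), so t² = 16×31.2 = 499.2.
t* = √499.2 = 22.34 s.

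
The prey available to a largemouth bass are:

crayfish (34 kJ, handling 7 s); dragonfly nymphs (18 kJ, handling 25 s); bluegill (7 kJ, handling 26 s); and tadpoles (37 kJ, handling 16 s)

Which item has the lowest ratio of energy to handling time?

bluegill

Profitability E/h (kJ/s): crayfish = 34/7 = 4.86, dragonfly nymphs = 18/25 = 0.72, bluegill = 7/26 = 0.269, tadpoles = 37/16 = 2.31.
Ranked: crayfish > tadpoles > dragonfly nymphs > bluegill.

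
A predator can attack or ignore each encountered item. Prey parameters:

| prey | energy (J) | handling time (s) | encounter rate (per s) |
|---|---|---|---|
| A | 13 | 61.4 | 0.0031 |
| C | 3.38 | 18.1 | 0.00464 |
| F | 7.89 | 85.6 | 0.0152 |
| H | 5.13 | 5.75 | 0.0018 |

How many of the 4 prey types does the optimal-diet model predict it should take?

Rank by E/h (J/s): H 0.892, A 0.212, C 0.187, F 0.0922. Include each in turn until the next type's E/h falls below the running intake rate.
Rate on top 1: 0.009139. A: 0.212 > 0.009139 → include.
Rate on top 2: 0.04125. C: 0.187 > 0.04125 → include.
Rate on top 3: 0.05077. F: 0.0922 > 0.05077 → include.
Optimal diet: H, A, C, F — 4 of 4 types.

4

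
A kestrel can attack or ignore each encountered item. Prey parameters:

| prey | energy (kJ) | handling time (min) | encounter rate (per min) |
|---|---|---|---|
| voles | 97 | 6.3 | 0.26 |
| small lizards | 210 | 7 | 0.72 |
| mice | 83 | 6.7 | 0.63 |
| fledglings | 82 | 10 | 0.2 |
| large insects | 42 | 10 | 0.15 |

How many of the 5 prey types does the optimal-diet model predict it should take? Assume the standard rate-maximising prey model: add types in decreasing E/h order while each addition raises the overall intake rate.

Rank by E/h (kJ/min): small lizards 30, voles 15.4, mice 12.4, fledglings 8.2, large insects 4.2. Include each in turn until the next type's E/h falls below the running intake rate.
Rate on top 1: 25.03. voles: 15.4 < 25.03 → exclude; stop.
Optimal diet: small lizards — 1 of 5 types.

1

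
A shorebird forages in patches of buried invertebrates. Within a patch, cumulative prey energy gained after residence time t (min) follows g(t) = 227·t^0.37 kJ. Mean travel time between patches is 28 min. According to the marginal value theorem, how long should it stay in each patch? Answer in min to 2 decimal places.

16.44 min

By the marginal value theorem, leave when the instantaneous gain rate g'(t) equals the habitat-wide average g(t)/(T + t).
g'(t) = 0.37·227·t^-0.63. Setting 0.37·227·t^-0.63 = 227·t^0.37/(28+t) gives 0.37(28+t) = t, so 0.63·t = 0.37×28.
t* = 0.37×28/0.63 = 16.44 min.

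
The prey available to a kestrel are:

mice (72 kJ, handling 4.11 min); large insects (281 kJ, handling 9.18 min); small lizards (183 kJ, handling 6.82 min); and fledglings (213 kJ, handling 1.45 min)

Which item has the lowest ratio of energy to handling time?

mice

Profitability E/h (kJ/min): mice = 72/4.11 = 17.5, large insects = 281/9.18 = 30.6, small lizards = 183/6.82 = 26.8, fledglings = 213/1.45 = 147.
Ranked: fledglings > large insects > small lizards > mice.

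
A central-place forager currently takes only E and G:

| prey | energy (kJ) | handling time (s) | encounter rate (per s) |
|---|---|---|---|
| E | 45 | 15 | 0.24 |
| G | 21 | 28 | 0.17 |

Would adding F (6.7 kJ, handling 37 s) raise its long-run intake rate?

No

On E and G alone, R = ΣλE/(1+Σλh) = 14.37/9.36 = 1.535 kJ/s.
Profitability of F: 6.7/37 = 0.1811 kJ/s.
0.1811 < 1.535, so adding F would lower the average — exclude it.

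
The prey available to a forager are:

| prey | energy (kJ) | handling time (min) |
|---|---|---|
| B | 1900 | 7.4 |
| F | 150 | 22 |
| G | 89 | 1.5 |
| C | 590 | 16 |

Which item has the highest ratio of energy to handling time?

In descending order of E/h:
B: 1900/7.4 = 257 kJ/min
G: 89/1.5 = 59.3 kJ/min
C: 590/16 = 36.9 kJ/min
F: 150/22 = 6.82 kJ/min

B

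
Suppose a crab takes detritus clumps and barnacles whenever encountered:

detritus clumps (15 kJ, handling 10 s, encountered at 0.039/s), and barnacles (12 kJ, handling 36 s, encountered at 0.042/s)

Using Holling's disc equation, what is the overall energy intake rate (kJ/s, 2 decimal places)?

Energy encountered per unit search time: 0.039×15 + 0.042×12 = 1.089 kJ/s.
Handling time per unit search time: 0.039×10 + 0.042×36 = 1.902.
Rate = 1.089/(1 + 1.902) = 0.3753 kJ/s.

0.38 kJ/s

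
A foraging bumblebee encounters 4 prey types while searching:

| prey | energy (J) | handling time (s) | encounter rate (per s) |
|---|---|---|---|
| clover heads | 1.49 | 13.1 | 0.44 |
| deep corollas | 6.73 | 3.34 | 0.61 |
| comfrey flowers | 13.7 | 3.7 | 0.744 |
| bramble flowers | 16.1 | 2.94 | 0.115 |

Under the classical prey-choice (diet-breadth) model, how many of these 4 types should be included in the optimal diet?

2

E/h in descending order: bramble flowers 5.48, comfrey flowers 3.7, deep corollas 2.01, clover heads 0.114 J/s. The optimal diet is the largest prefix of this list for which every included type satisfies E_i/h_i > R on the types above it.
Rate on top 1: 1.384. comfrey flowers: 3.7 > 1.384 → include.
Rate on top 2: 2.944. deep corollas: 2.01 < 2.944 → exclude; stop.
Optimal diet: bramble flowers, comfrey flowers — 2 of 4 types.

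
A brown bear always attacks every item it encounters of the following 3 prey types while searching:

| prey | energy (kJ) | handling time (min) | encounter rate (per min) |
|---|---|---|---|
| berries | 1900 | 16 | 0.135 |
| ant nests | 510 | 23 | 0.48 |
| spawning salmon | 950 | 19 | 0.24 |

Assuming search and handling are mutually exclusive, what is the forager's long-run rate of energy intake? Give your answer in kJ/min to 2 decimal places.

38.88 kJ/min

Energy encountered per unit search time: 0.135×1900 + 0.48×510 + 0.24×950 = 729.3 kJ/min.
Handling time per unit search time: 0.135×16 + 0.48×23 + 0.24×19 = 17.76.
Rate = 729.3/(1 + 17.76) = 38.88 kJ/min.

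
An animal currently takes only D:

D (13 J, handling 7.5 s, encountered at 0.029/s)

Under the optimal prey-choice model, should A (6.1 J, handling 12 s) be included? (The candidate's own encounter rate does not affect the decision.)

Yes

On D alone, R = ΣλE/(1+Σλh) = 0.377/1.218 = 0.3097 J/s.
Profitability of A: 6.1/12 = 0.5083 J/s.
Since 0.5083 > R, including A increases the long-run rate.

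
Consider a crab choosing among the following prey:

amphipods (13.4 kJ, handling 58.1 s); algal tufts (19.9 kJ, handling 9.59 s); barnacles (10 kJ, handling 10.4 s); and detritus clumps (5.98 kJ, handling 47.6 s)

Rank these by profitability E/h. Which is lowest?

In descending order of E/h:
algal tufts: 19.9/9.59 = 2.08 kJ/s
barnacles: 10/10.4 = 0.962 kJ/s
amphipods: 13.4/58.1 = 0.231 kJ/s
detritus clumps: 5.98/47.6 = 0.126 kJ/s

detritus clumps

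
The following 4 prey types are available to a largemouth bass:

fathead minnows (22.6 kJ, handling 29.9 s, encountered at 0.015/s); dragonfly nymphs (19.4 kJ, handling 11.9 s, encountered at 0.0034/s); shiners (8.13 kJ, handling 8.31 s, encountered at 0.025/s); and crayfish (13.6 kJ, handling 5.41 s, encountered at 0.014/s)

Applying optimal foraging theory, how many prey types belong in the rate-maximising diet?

Rank by E/h (kJ/s): crayfish 2.51, dragonfly nymphs 1.63, shiners 0.978, fathead minnows 0.756. Include each in turn until the next type's E/h falls below the running intake rate.
Rate on top 1: 0.177. dragonfly nymphs: 1.63 > 0.177 → include.
Rate on top 2: 0.2297. shiners: 0.978 > 0.2297 → include.
Rate on top 3: 0.3472. fathead minnows: 0.756 > 0.3472 → include.
Optimal diet: crayfish, dragonfly nymphs, shiners, fathead minnows — 4 of 4 types.

4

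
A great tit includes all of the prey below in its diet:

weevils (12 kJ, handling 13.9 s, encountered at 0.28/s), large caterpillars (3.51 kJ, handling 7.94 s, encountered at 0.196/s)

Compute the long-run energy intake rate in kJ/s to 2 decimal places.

R = Σλ_iE_i / (1 + Σλ_ih_i)
Numerator: 0.28×12 + 0.196×3.51 = 4.048
Denominator: 1 + 0.28×13.9 + 0.196×7.94 = 6.448
R = 4.048/6.448 = 0.6278 kJ/s

0.63 kJ/s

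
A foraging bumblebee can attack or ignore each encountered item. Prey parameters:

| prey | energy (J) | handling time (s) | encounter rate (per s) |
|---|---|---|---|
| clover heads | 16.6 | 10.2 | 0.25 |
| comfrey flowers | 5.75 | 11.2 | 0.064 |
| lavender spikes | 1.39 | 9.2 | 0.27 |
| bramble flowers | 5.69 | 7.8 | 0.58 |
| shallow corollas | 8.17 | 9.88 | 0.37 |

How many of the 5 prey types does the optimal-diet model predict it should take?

1

Profitabilities (E/h, J/s): clover heads 1.63, shallow corollas 0.827, bramble flowers 0.729, comfrey flowers 0.513, lavender spikes 0.151. Add prey in this order while the next type's profitability exceeds the intake rate on those already taken.
Rate on top 1: 1.169. shallow corollas: 0.827 < 1.169 → exclude; stop.
Optimal diet: clover heads — 1 of 5 types.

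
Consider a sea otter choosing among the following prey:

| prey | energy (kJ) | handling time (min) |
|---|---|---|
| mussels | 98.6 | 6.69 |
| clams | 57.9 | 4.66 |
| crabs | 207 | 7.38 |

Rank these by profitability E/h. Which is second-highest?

mussels

In descending order of E/h:
crabs: 207/7.38 = 28 kJ/min
mussels: 98.6/6.69 = 14.7 kJ/min
clams: 57.9/4.66 = 12.4 kJ/min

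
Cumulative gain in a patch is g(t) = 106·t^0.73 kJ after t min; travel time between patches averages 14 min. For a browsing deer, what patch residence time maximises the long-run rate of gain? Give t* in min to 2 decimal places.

37.85 min

By the marginal value theorem, leave when the instantaneous gain rate g'(t) equals the habitat-wide average g(t)/(T + t).
g'(t) = 0.73·106·t^-0.27. Setting 0.73·106·t^-0.27 = 106·t^0.73/(14+t) gives 0.73(14+t) = t, so 0.27·t = 0.73×14.
t* = 0.73×14/0.27 = 37.85 min.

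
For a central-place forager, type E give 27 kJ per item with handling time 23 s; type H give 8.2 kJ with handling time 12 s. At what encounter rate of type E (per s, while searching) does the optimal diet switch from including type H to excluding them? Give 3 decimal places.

0.061 per s

Drop type H once their profitability E₂/h₂ falls below the rate achievable on type E alone: E₂/h₂ = λE₁/(1 + λh₁).
Solve for λ: λE₁h₂ = E₂(1 + λh₁) → λ(E₁h₂ − E₂h₁) = E₂ → λ = E₂/(E₁h₂ − E₂h₁).
λ = 8.2/(27×12 − 8.2×23) = 8.2/135.4 = 0.06056 per s.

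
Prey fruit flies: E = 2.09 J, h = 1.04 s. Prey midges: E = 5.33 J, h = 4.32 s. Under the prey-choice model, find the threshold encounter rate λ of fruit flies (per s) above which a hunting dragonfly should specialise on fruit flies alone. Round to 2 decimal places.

Drop midges once their profitability E₂/h₂ falls below the rate achievable on fruit flies alone: E₂/h₂ = λE₁/(1 + λh₁).
Solve for λ: λE₁h₂ = E₂(1 + λh₁) → λ(E₁h₂ − E₂h₁) = E₂ → λ = E₂/(E₁h₂ − E₂h₁).
λ = 5.33/(2.09×4.32 − 5.33×1.04) = 5.33/3.486 = 1.529 per s.

1.53 per s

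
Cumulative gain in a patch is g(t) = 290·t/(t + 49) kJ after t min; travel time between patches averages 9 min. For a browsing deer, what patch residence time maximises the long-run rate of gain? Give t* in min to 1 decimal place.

By the marginal value theorem, leave when the instantaneous gain rate g'(t) equals the habitat-wide average g(t)/(T + t).
g'(t) = 290·49/(t + 49)². Setting 290·49/(t+49)² = 290t/[(t+49)(9+t)] gives 49(9+t) = t(t+49), so t² = 49×9 = 441.
t* = √441 = 21 min.

21.0 min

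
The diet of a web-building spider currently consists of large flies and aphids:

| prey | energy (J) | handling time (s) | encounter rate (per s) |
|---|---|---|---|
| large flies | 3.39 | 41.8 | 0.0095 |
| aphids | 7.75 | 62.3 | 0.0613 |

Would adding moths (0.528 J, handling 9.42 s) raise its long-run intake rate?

Current rate: (0.0095×3.39 + 0.0613×7.75)/(1 + 0.0095×41.8 + 0.0613×62.3) = 0.09725 J/s.
Profitability of moths: 0.528/9.42 = 0.05605 J/s.
0.05605 < 0.09725, so adding moths would lower the average — exclude it.

No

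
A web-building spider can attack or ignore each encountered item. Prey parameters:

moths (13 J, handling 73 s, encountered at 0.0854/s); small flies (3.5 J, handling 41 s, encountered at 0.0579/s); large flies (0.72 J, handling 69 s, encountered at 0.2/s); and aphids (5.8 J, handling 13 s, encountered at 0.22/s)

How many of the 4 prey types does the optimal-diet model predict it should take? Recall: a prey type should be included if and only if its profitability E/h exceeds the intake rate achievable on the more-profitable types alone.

1

E/h in descending order: aphids 0.446, moths 0.178, small flies 0.0854, large flies 0.0104 J/s. The optimal diet is the largest prefix of this list for which every included type satisfies E_i/h_i > R on the types above it.
Rate on top 1: 0.3306. moths: 0.178 < 0.3306 → exclude; stop.
Optimal diet: aphids — 1 of 4 types.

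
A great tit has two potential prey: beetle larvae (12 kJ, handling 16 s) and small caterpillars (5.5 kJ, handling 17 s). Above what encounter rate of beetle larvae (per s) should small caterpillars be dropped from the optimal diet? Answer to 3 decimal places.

0.047 per s

At the threshold, the rate on beetle larvae alone equals the profitability of small caterpillars: λ·12/(1 + λ·16) = 5.5/17 = 0.3235.
Rearranging, λ(12 − 0.3235×16) = 0.3235, so λ = 0.3235/6.824 = 0.04741 per s.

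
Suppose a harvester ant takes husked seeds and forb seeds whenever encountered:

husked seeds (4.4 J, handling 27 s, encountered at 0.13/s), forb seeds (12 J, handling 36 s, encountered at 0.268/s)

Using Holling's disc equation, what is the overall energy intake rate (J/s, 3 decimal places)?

0.268 J/s

Energy encountered per unit search time: 0.13×4.4 + 0.268×12 = 3.788 J/s.
Handling time per unit search time: 0.13×27 + 0.268×36 = 13.16.
Rate = 3.788/(1 + 13.16) = 0.2676 J/s.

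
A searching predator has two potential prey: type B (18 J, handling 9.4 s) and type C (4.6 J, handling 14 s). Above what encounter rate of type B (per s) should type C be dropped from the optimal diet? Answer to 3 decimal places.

0.022 per s

At the threshold, the rate on type B alone equals the profitability of type C: λ·18/(1 + λ·9.4) = 4.6/14 = 0.3286.
Rearranging, λ(18 − 0.3286×9.4) = 0.3286, so λ = 0.3286/14.91 = 0.02203 per s.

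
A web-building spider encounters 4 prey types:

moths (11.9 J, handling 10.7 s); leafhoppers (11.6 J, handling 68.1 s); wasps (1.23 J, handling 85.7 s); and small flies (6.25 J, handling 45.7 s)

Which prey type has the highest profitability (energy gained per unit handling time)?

moths

Profitability E/h (J/s): moths = 11.9/10.7 = 1.11, leafhoppers = 11.6/68.1 = 0.17, wasps = 1.23/85.7 = 0.0144, small flies = 6.25/45.7 = 0.137.
Ranked: moths > leafhoppers > small flies > wasps.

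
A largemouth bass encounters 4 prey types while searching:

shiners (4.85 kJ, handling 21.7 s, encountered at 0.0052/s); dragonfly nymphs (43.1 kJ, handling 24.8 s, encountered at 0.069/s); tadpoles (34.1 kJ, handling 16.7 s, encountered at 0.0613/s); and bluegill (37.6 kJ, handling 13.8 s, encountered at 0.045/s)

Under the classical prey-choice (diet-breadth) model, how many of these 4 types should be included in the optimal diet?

3

E/h in descending order: bluegill 2.72, tadpoles 2.04, dragonfly nymphs 1.74, shiners 0.224 kJ/s. The optimal diet is the largest prefix of this list for which every included type satisfies E_i/h_i > R on the types above it.
Rate on top 1: 1.044. tadpoles: 2.04 > 1.044 → include.
Rate on top 2: 1.43. dragonfly nymphs: 1.74 > 1.43 → include.
Rate on top 3: 1.551. shiners: 0.224 < 1.551 → exclude; stop.
Optimal diet: bluegill, tadpoles, dragonfly nymphs — 3 of 4 types.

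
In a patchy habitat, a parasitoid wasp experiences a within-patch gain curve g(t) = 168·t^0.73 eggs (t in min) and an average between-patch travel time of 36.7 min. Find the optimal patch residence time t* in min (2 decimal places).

99.23 min

Optimal t* satisfies g'(t*) = g(t*)/(T + t*).
g'(t) = 0.73·168·t^-0.27. Setting 0.73·168·t^-0.27 = 168·t^0.73/(36.7+t) gives 0.73(36.7+t) = t, so 0.27·t = 0.73×36.7.
t* = 0.73×36.7/0.27 = 99.23 min.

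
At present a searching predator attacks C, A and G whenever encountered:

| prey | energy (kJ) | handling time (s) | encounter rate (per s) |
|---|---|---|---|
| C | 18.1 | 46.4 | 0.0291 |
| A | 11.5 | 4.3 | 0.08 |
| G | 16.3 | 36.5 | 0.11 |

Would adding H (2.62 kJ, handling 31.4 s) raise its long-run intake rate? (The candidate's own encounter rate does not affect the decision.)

Intake rate on the current diet: R = (0.0291×18.1 + 0.08×11.5 + 0.11×16.3) / (1 + 0.0291×46.4 + 0.08×4.3 + 0.11×36.5) = 3.24/6.709 = 0.4829 kJ/s.
Profitability of H: 2.62/31.4 = 0.08344 kJ/s.
Since 0.08344 < R, time spent handling H is better spent searching.

No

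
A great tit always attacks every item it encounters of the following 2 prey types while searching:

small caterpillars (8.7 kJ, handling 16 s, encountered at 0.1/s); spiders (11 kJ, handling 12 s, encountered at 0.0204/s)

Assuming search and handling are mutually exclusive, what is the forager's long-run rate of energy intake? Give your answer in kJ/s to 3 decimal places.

Energy encountered per unit search time: 0.1×8.7 + 0.0204×11 = 1.094 kJ/s.
Handling time per unit search time: 0.1×16 + 0.0204×12 = 1.845.
Rate = 1.094/(1 + 1.845) = 0.3847 kJ/s.

0.385 kJ/s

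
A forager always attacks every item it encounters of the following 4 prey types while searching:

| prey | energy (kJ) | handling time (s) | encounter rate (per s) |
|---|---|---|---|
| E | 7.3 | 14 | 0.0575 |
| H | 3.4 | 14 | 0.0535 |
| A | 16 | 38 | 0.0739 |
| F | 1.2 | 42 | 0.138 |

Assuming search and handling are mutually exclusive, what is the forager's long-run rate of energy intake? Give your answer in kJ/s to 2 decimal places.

0.17 kJ/s

Energy encountered per unit search time: 0.0575×7.3 + 0.0535×3.4 + 0.0739×16 + 0.138×1.2 = 1.95 kJ/s.
Handling time per unit search time: 0.0575×14 + 0.0535×14 + 0.0739×38 + 0.138×42 = 10.16.
Rate = 1.95/(1 + 10.16) = 0.1747 kJ/s.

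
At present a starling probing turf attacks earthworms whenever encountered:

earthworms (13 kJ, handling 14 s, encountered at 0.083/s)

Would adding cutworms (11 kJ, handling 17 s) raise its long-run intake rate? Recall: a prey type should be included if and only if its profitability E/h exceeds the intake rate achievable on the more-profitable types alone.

Yes

On earthworms alone, R = ΣλE/(1+Σλh) = 1.079/2.162 = 0.4991 kJ/s.
cutworms: E/h = 11/17 = 0.6471 kJ/s.
Since 0.6471 > R, including cutworms increases the long-run rate.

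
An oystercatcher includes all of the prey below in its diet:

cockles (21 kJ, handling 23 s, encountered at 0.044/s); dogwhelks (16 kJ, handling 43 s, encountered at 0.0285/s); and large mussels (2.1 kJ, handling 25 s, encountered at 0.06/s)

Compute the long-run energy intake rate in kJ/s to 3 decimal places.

Energy encountered per unit search time: 0.044×21 + 0.0285×16 + 0.06×2.1 = 1.506 kJ/s.
Handling time per unit search time: 0.044×23 + 0.0285×43 + 0.06×25 = 3.737.
Rate = 1.506/(1 + 3.737) = 0.3179 kJ/s.

0.318 kJ/s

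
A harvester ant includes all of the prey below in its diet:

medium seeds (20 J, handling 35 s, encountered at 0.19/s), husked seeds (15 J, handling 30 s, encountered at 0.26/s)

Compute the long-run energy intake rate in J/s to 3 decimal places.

R = Σλ_iE_i / (1 + Σλ_ih_i)
Numerator: 0.19×20 + 0.26×15 = 7.7
Denominator: 1 + 0.19×35 + 0.26×30 = 15.45
R = 7.7/15.45 = 0.4984 J/s

0.498 J/s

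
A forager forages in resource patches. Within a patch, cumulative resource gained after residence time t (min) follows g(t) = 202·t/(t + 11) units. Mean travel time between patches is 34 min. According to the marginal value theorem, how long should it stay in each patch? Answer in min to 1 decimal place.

19.3 min

Maximise g(t)/(T+t): set derivative to zero → g'(t)(T+t) = g(t).
g'(t) = 202·11/(t + 11)². Setting 202·11/(t+11)² = 202t/[(t+11)(34+t)] gives 11(34+t) = t(t+11), so t² = 11×34 = 374.
t* = √374 = 19.34 min.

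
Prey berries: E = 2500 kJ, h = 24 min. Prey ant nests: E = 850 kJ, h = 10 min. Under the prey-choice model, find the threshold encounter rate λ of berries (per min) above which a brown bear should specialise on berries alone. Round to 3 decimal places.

At the threshold, the rate on berries alone equals the profitability of ant nests: λ·2500/(1 + λ·24) = 850/10 = 85.
Rearranging, λ(2500 − 85×24) = 85, so λ = 85/460 = 0.1848 per min.

0.185 per min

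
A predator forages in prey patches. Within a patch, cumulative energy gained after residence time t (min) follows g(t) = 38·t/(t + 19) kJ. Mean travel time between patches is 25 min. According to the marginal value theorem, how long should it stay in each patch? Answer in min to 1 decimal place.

21.8 min

Optimal t* satisfies g'(t*) = g(t*)/(T + t*).
g'(t) = 38·19/(t + 19)². Setting 38·19/(t+19)² = 38t/[(t+19)(25+t)] gives 19(25+t) = t(t+19), so t² = 19×25 = 475.
t* = √475 = 21.79 min.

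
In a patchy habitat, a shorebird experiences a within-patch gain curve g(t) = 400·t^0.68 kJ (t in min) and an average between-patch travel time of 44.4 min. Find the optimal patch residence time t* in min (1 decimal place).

94.4 min

Maximise g(t)/(T+t): set derivative to zero → g'(t)(T+t) = g(t).
g'(t) = 0.68·400·t^-0.32. Setting 0.68·400·t^-0.32 = 400·t^0.68/(44.4+t) gives 0.68(44.4+t) = t, so 0.32·t = 0.68×44.4.
t* = 0.68×44.4/0.32 = 94.35 min.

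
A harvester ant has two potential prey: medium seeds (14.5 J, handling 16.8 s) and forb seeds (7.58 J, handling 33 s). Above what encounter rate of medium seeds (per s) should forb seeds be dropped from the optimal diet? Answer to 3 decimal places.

0.022 per s

Drop forb seeds once their profitability E₂/h₂ falls below the rate achievable on medium seeds alone: E₂/h₂ = λE₁/(1 + λh₁).
Solve for λ: λE₁h₂ = E₂(1 + λh₁) → λ(E₁h₂ − E₂h₁) = E₂ → λ = E₂/(E₁h₂ − E₂h₁).
λ = 7.58/(14.5×33 − 7.58×16.8) = 7.58/351.2 = 0.02159 per s.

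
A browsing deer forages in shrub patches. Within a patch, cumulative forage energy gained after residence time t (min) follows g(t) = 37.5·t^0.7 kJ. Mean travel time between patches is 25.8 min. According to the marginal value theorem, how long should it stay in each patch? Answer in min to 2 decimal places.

60.20 min

Optimal t* satisfies g'(t*) = g(t*)/(T + t*).
g'(t) = 0.7·37.5·t^-0.3. Setting 0.7·37.5·t^-0.3 = 37.5·t^0.7/(25.8+t) gives 0.7(25.8+t) = t, so 0.30·t = 0.7×25.8.
t* = 0.7×25.8/0.30 = 60.2 min.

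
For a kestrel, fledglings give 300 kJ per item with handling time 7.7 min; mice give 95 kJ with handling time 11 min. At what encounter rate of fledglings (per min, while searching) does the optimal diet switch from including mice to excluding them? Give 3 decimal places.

0.037 per min

The zero-one rule: include mice iff E₂/h₂ > λE₁/(1+λh₁). Equality gives the switch point.
λE₁h₂ = E₂ + λE₂h₁ ⇒ λ = E₂/(E₁h₂ − E₂h₁) = 95/(3300 − 731.5) = 0.03699 per min.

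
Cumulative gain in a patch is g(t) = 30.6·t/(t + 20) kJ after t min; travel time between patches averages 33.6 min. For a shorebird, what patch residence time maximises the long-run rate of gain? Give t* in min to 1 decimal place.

Optimal t* satisfies g'(t*) = g(t*)/(T + t*).
g'(t) = 30.6·20/(t + 20)². Setting 30.6·20/(t+20)² = 30.6t/[(t+20)(33.6+t)] gives 20(33.6+t) = t(t+20), so t² = 20×33.6 = 672.
t* = √672 = 25.92 min.

25.9 min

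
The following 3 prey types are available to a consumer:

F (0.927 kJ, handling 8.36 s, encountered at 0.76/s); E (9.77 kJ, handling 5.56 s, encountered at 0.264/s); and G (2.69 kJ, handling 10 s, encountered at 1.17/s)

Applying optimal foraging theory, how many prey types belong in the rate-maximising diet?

Profitabilities (E/h, kJ/s): E 1.76, G 0.269, F 0.111. Add prey in this order while the next type's profitability exceeds the intake rate on those already taken.
Rate on top 1: 1.045. G: 0.269 < 1.045 → exclude; stop.
Optimal diet: E — 1 of 3 types.

1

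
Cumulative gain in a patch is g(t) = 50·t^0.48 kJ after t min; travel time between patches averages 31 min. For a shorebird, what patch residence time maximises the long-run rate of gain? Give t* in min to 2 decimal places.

28.62 min

Maximise g(t)/(T+t): set derivative to zero → g'(t)(T+t) = g(t).
g'(t) = 0.48·50·t^-0.52. Setting 0.48·50·t^-0.52 = 50·t^0.48/(31+t) gives 0.48(31+t) = t, so 0.52·t = 0.48×31.
t* = 0.48×31/0.52 = 28.62 min.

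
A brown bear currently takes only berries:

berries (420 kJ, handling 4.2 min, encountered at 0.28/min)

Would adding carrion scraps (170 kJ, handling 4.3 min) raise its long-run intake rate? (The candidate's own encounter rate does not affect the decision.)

On berries alone, R = ΣλE/(1+Σλh) = 117.6/2.176 = 54.04 kJ/min.
Profitability of carrion scraps: 170/4.3 = 39.53 kJ/min.
Since 39.53 < R, time spent handling carrion scraps is better spent searching.

No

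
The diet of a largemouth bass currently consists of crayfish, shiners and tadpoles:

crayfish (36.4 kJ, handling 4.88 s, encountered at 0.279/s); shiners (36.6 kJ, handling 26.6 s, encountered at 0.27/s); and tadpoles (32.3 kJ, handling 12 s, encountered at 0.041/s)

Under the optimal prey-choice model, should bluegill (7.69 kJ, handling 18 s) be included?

Current rate: (0.279×36.4 + 0.27×36.6 + 0.041×32.3)/(1 + 0.279×4.88 + 0.27×26.6 + 0.041×12) = 2.129 kJ/s.
bluegill: E/h = 7.69/18 = 0.4272 kJ/s.
Since 0.4272 < R, time spent handling bluegill is better spent searching.

No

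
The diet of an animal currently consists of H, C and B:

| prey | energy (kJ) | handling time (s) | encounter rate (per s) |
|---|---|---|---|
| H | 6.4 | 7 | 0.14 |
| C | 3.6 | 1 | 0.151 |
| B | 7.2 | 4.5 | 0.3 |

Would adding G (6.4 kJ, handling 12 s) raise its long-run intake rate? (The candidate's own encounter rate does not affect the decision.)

No

Intake rate on the current diet: R = (0.14×6.4 + 0.151×3.6 + 0.3×7.2) / (1 + 0.14×7 + 0.151×1 + 0.3×4.5) = 3.6/3.481 = 1.034 kJ/s.
G: E/h = 6.4/12 = 0.5333 kJ/s.
Since 0.5333 < R, time spent handling G is better spent searching.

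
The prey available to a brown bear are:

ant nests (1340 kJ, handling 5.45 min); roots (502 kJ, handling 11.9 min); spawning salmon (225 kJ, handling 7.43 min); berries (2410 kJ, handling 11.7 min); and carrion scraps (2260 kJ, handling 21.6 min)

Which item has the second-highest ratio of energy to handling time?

berries

Profitability E/h (kJ/min): ant nests = 1340/5.45 = 246, roots = 502/11.9 = 42.2, spawning salmon = 225/7.43 = 30.3, berries = 2410/11.7 = 206, carrion scraps = 2260/21.6 = 105.
Ranked: ant nests > berries > carrion scraps > roots > spawning salmon.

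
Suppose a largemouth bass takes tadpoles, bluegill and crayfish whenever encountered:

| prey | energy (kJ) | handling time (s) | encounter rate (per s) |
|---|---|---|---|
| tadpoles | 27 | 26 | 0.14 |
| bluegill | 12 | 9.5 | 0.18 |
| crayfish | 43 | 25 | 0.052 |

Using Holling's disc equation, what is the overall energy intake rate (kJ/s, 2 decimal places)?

R = (0.14×27 + 0.18×12 + 0.052×43) / (1 + 0.14×26 + 0.18×9.5 + 0.052×25) = 8.176/7.65 = 1.069 kJ/s.

1.07 kJ/s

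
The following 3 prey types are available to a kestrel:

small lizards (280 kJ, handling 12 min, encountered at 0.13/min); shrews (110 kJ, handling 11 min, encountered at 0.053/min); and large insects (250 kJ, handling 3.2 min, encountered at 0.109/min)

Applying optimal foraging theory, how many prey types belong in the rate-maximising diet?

2

Rank by E/h (kJ/min): large insects 78.1, small lizards 23.3, shrews 10. Include each in turn until the next type's E/h falls below the running intake rate.
Rate on top 1: 20.2. small lizards: 23.3 > 20.2 → include.
Rate on top 2: 21.88. shrews: 10 < 21.88 → exclude; stop.
Optimal diet: large insects, small lizards — 2 of 3 types.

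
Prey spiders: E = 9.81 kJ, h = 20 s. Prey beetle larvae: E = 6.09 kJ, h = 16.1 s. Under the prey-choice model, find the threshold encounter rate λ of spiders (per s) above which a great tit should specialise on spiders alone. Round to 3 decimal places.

Drop beetle larvae once their profitability E₂/h₂ falls below the rate achievable on spiders alone: E₂/h₂ = λE₁/(1 + λh₁).
Solve for λ: λE₁h₂ = E₂(1 + λh₁) → λ(E₁h₂ − E₂h₁) = E₂ → λ = E₂/(E₁h₂ − E₂h₁).
λ = 6.09/(9.81×16.1 − 6.09×20) = 6.09/36.14 = 0.1685 per s.

0.169 per s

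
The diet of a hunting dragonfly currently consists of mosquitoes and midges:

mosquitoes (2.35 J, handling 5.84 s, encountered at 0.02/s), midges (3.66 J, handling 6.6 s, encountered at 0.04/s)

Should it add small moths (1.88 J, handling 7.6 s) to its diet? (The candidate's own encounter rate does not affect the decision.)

Yes

On mosquitoes and midges alone, R = ΣλE/(1+Σλh) = 0.1934/1.381 = 0.1401 J/s.
Profitability of small moths: 1.88/7.6 = 0.2474 J/s.
Since 0.2474 > R, including small moths increases the long-run rate.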